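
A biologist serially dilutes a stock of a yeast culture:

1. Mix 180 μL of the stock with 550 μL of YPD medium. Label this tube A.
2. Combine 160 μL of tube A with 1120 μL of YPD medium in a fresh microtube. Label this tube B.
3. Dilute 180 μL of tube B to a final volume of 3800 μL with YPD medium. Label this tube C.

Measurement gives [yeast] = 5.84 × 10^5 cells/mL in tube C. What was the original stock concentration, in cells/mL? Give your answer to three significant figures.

Step 1: 180 μL + 550 μL = 730 μL total → factor 730/180 = 4.0556
Step 2: 160 μL + 1120 μL = 1280 μL total → factor 1280/160 = 8
Step 3: 180 μL brought to 3800 μL → factor 3800/180 = 21.111
Overall dilution factor = 4.0556 × 8 × 21.111 = 684.94
Stock = 5.84 × 10^5 cells/mL × 684.94 = 4.00 × 10^8 cells/mL

4.00 × 10^8 cells/mL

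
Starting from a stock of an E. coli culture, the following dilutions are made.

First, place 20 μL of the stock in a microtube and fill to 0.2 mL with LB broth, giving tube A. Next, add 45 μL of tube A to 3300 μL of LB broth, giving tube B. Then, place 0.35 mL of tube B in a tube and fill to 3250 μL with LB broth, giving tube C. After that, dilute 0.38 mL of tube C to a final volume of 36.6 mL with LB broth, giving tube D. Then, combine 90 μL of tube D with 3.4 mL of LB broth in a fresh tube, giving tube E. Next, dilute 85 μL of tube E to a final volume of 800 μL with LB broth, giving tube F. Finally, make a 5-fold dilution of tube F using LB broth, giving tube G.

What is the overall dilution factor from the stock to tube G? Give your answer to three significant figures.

1.21 × 10^9

Step 1: 20 μL brought to 0.2 mL → factor 200/20 = 10
Step 2: 45 μL + 3300 μL = 3345 μL total → factor 3345/45 = 74.333
Step 3: 0.35 mL brought to 3250 μL → factor 3.25/0.35 = 9.2857
Step 4: 0.38 mL brought to 36.6 mL → factor 36.6/0.38 = 96.316
Step 5: 90 μL + 3.4 mL = 3490 μL total → factor 3490/90 = 38.778
Step 6: 85 μL brought to 800 μL → factor 800/85 = 9.4118
Step 7: 5-fold → factor 5
Overall dilution factor = 10 × 74.333 × 9.2857 × 96.316 × 38.778 × 9.4118 × 5 = 1.2132 × 10^9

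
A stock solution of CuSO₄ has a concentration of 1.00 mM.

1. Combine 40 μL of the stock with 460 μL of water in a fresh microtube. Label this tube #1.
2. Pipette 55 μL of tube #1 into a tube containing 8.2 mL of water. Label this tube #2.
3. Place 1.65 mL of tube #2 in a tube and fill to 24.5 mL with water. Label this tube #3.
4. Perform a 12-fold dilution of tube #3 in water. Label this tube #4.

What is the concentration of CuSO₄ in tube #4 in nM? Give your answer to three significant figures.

2.99 nM

Step 1: 40 μL + 460 μL = 500 μL total → factor 500/40 = 12.5
Step 2: 55 μL + 8.2 mL = 8255 μL total → factor 8255/55 = 150.09
Step 3: 1.65 mL brought to 24.5 mL → factor 24.5/1.65 = 14.848
Step 4: 12-fold → factor 12
Overall dilution factor = 12.5 × 150.09 × 14.848 × 12 = 3.3429 × 10^5
Final = 1.00 mM / 3.3429 × 10^5 = 2.991 × 10^-6 mM = 2.99 nM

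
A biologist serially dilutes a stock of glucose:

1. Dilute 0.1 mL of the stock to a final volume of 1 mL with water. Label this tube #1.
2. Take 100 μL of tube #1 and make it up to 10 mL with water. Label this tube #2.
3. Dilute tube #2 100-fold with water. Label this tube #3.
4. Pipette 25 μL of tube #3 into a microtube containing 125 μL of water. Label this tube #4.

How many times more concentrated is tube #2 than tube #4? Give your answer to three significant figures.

600

Step 1: 0.1 mL brought to 1 mL → factor 1/0.1 = 10
Step 2: 100 μL brought to 10 mL → factor 10000/100 = 100
Step 3: 100-fold → factor 100
Step 4: 25 μL + 125 μL = 150 μL total → factor 150/25 = 6
Dilution factor to tube #2 = 1000; to tube #4 = 6 × 10^5
[tube #2]/[tube #4] = (factor to tube #4)/(factor to tube #2) = 6 × 10^5/1000 = 600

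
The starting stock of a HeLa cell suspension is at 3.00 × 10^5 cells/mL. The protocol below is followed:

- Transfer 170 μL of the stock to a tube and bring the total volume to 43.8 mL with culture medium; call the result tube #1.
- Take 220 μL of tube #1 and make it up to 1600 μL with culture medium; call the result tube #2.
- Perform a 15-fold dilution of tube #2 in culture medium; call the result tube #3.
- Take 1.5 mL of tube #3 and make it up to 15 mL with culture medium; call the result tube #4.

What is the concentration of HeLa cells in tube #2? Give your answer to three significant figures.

Step 1: 170 μL brought to 43.8 mL → factor 43800/170 = 257.65
Step 2: 220 μL brought to 1600 μL → factor 1600/220 = 7.2727
Dilution factor through tube #2 = 257.65 × 7.2727 = 1873.8
[tube #2] = 3.00 × 10^5 cells/mL / 1873.8 = 160 cells/mL

160 cells/mL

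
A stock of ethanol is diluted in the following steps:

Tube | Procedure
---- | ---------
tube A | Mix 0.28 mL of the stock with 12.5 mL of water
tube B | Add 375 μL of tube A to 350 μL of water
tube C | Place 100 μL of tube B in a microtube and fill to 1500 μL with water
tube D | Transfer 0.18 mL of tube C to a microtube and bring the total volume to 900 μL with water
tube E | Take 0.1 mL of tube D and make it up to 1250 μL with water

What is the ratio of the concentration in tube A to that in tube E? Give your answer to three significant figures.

1.81 × 10^3

Step 1: 0.28 mL + 12.5 mL = 12.78 mL total → factor 12.78/0.28 = 45.643
Step 2: 375 μL + 350 μL = 725 μL total → factor 725/375 = 1.9333
Step 3: 100 μL brought to 1500 μL → factor 1500/100 = 15
Step 4: 0.18 mL brought to 900 μL → factor 0.9/0.18 = 5
Step 5: 0.1 mL brought to 1250 μL → factor 1.25/0.1 = 12.5
Dilution factor to tube A = 45.643; to tube E = 82728
[tube A]/[tube E] = (factor to tube E)/(factor to tube A) = 82728/45.643 = 1.81 × 10^3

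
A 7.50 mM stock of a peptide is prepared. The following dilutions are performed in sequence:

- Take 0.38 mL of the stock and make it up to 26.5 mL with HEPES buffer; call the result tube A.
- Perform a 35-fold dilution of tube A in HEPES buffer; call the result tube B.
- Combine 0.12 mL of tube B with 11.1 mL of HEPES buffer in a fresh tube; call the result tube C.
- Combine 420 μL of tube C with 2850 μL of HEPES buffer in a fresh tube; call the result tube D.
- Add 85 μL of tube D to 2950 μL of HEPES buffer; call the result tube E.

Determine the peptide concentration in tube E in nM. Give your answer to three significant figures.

0.118 nM

Step 1: 0.38 mL brought to 26.5 mL → factor 26.5/0.38 = 69.737
Step 2: 35-fold → factor 35
Step 3: 0.12 mL + 11.1 mL = 11.22 mL total → factor 11.22/0.12 = 93.5
Step 4: 420 μL + 2850 μL = 3270 μL total → factor 3270/420 = 7.7857
Step 5: 85 μL + 2950 μL = 3035 μL total → factor 3035/85 = 35.706
Overall dilution factor = 69.737 × 35 × 93.5 × 7.7857 × 35.706 = 6.3442 × 10^7
Final = 7.50 mM / 6.3442 × 10^7 = 1.182 × 10^-7 mM = 0.118 nM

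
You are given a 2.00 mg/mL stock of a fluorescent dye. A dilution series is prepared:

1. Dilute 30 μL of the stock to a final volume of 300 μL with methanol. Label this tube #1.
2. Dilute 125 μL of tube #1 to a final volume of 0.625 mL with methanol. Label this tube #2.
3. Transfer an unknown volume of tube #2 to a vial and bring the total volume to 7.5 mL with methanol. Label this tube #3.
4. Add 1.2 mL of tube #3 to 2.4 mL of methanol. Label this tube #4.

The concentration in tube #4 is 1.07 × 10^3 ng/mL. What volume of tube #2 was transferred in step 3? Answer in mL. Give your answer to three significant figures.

Step 1: 30 μL brought to 300 μL → factor 300/30 = 10
Step 2: 125 μL brought to 0.625 mL → factor 625/125 = 5
Step 3: v brought to 7.5 mL → factor = 7.5 mL/v
Step 4: 1.2 mL + 2.4 mL = 3.6 mL total → factor 3.6/1.2 = 3
Product of known-step factors = 150
Overall factor = 2.00 mg/mL / (1.07 × 10^3 ng/mL) = 1869.2
Step-3 factor = 1869.2 / 150 = 12.461
v = 7.5 mL / 12.461 = 0.602 mL

0.602 mL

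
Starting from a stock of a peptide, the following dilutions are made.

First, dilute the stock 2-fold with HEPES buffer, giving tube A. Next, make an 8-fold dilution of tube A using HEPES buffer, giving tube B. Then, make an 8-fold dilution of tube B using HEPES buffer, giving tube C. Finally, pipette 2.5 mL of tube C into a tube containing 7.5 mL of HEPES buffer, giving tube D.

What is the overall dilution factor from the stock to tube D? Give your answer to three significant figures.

Step 1: 2-fold → factor 2
Step 2: 8-fold → factor 8
Step 3: 8-fold → factor 8
Step 4: 2.5 mL + 7.5 mL = 10 mL total → factor 10/2.5 = 4
Overall dilution factor = 2 × 8 × 8 × 4 = 512

512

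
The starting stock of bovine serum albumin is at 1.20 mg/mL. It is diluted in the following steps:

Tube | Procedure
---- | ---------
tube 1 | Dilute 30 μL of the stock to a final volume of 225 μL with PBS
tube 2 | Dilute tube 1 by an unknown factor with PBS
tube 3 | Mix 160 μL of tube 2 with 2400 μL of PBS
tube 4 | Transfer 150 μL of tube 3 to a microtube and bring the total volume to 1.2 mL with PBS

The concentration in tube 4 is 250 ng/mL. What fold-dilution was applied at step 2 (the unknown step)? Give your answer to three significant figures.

5.00-fold

Step 1: 30 μL brought to 225 μL → factor 225/30 = 7.5
Step 2: unknown factor x
Step 3: 160 μL + 2400 μL = 2560 μL total → factor 2560/160 = 16
Step 4: 150 μL brought to 1.2 mL → factor 1200/150 = 8
Product of known-step factors = 960
Overall factor = 1.20 mg/mL / (250 ng/mL) = 4800
x = 4800 / 960 = 5.00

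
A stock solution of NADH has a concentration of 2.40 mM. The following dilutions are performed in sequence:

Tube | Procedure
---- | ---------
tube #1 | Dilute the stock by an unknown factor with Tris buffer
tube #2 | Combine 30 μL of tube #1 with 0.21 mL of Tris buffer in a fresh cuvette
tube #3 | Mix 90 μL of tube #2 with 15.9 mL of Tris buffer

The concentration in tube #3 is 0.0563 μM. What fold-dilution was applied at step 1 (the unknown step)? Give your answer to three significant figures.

30.0-fold

Step 1: unknown factor x
Step 2: 30 μL + 0.21 mL = 240 μL total → factor 240/30 = 8
Step 3: 90 μL + 15.9 mL = 15990 μL total → factor 15990/90 = 177.67
Product of known-step factors = 1421.3
Overall factor = 2.40 mM / (0.0563 μM) = 42629
x = 42629 / 1421.3 = 30.0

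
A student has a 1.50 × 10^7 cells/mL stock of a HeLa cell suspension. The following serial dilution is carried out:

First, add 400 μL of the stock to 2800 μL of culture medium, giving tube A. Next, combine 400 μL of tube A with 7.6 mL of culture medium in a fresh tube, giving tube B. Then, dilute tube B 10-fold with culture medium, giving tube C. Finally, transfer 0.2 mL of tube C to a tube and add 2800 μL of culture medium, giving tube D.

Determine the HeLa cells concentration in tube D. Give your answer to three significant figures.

625 cells/mL

Step 1: 400 μL + 2800 μL = 3200 μL total → factor 3200/400 = 8
Step 2: 400 μL + 7.6 mL = 8000 μL total → factor 8000/400 = 20
Step 3: 10-fold → factor 10
Step 4: 0.2 mL + 2800 μL = 3 mL total → factor 3/0.2 = 15
Overall dilution factor = 8 × 20 × 10 × 15 = 24000
Final = 1.50 × 10^7 cells/mL / 24000 = 625 cells/mL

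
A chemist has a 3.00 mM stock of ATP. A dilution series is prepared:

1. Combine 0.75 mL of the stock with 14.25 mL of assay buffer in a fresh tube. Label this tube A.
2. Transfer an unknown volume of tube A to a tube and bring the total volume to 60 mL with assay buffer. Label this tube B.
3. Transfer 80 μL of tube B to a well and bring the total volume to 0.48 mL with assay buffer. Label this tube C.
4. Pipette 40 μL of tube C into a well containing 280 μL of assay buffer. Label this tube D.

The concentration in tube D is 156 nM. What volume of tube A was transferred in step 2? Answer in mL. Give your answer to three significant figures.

Step 1: 0.75 mL + 14.25 mL = 15 mL total → factor 15/0.75 = 20
Step 2: v brought to 60 mL → factor = 60 mL/v
Step 3: 80 μL brought to 0.48 mL → factor 480/80 = 6
Step 4: 40 μL + 280 μL = 320 μL total → factor 320/40 = 8
Product of known-step factors = 960
Overall factor = 3.00 mM / (156 nM) = 19231
Step-2 factor = 19231 / 960 = 20.032
v = 60 mL / 20.032 = 3.00 mL

3.00 mL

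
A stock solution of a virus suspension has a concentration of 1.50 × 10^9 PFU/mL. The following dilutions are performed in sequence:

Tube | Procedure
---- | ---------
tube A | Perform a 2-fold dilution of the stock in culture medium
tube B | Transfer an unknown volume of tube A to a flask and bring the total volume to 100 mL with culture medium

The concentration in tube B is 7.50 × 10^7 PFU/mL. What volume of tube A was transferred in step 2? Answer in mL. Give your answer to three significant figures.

10.0 mL

Step 1: 2-fold → factor 2
Step 2: v brought to 100 mL → factor = 100 mL/v
Product of known-step factors = 2
Overall factor = 1.50 × 10^9 PFU/mL / (7.50 × 10^7 PFU/mL) = 20
Step-2 factor = 20 / 2 = 10
v = 100 mL / 10 = 10.0 mL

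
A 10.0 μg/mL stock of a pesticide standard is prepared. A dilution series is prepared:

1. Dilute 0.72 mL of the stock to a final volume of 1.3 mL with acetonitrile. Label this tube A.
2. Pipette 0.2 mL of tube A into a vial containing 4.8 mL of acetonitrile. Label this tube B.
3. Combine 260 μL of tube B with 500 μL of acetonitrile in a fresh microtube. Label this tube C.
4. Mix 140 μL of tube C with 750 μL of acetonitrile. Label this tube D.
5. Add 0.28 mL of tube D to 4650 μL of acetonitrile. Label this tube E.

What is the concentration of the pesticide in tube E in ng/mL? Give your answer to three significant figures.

0.677 ng/mL

Step 1: 0.72 mL brought to 1.3 mL → factor 1.3/0.72 = 1.8056
Step 2: 0.2 mL + 4.8 mL = 5 mL total → factor 5/0.2 = 25
Step 3: 260 μL + 500 μL = 760 μL total → factor 760/260 = 2.9231
Step 4: 140 μL + 750 μL = 890 μL total → factor 890/140 = 6.3571
Step 5: 0.28 mL + 4650 μL = 4.93 mL total → factor 4.93/0.28 = 17.607
Overall dilution factor = 1.8056 × 25 × 2.9231 × 6.3571 × 17.607 = 14769
Final = 10.0 μg/mL / 14769 = 0.0006771 μg/mL = 0.677 ng/mL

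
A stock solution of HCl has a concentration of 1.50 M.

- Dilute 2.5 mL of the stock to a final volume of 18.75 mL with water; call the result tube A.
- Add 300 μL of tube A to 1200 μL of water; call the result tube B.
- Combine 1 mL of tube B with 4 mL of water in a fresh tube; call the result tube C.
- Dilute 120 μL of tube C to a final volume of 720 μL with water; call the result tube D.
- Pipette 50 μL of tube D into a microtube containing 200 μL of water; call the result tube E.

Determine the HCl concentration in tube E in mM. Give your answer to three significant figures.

Step 1: 2.5 mL brought to 18.75 mL → factor 18.75/2.5 = 7.5
Step 2: 300 μL + 1200 μL = 1500 μL total → factor 1500/300 = 5
Step 3: 1 mL + 4 mL = 5 mL total → factor 5/1 = 5
Step 4: 120 μL brought to 720 μL → factor 720/120 = 6
Step 5: 50 μL + 200 μL = 250 μL total → factor 250/50 = 5
Overall dilution factor = 7.5 × 5 × 5 × 6 × 5 = 5625
Final = 1.50 M / 5625 = 0.0002667 M = 0.267 mM

0.267 mM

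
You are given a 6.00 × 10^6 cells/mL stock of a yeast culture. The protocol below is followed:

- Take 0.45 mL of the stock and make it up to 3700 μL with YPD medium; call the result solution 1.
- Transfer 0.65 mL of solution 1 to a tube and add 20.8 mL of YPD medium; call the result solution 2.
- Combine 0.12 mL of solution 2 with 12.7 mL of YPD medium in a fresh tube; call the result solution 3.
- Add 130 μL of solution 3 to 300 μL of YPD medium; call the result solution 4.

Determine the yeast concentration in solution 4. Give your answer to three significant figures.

62.6 cells/mL

Step 1: 0.45 mL brought to 3700 μL → factor 3.7/0.45 = 8.2222
Step 2: 0.65 mL + 20.8 mL = 21.45 mL total → factor 21.45/0.65 = 33
Step 3: 0.12 mL + 12.7 mL = 12.82 mL total → factor 12.82/0.12 = 106.83
Step 4: 130 μL + 300 μL = 430 μL total → factor 430/130 = 3.3077
Overall dilution factor = 8.2222 × 33 × 106.83 × 3.3077 = 95882
Final = 6.00 × 10^6 cells/mL / 95882 = 62.6 cells/mL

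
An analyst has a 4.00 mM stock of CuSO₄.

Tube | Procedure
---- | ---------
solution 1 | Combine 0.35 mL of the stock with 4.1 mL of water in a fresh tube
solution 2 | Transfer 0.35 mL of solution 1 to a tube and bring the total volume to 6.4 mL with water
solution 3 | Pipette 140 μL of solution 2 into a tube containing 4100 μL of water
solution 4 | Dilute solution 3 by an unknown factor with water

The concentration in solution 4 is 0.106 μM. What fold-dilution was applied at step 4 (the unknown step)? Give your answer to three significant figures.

5.36-fold

Step 1: 0.35 mL + 4.1 mL = 4.45 mL total → factor 4.45/0.35 = 12.714
Step 2: 0.35 mL brought to 6.4 mL → factor 6.4/0.35 = 18.286
Step 3: 140 μL + 4100 μL = 4240 μL total → factor 4240/140 = 30.286
Step 4: unknown factor x
Product of known-step factors = 7041.1
Overall factor = 4.00 mM / (0.106 μM) = 37736
x = 37736 / 7041.1 = 5.36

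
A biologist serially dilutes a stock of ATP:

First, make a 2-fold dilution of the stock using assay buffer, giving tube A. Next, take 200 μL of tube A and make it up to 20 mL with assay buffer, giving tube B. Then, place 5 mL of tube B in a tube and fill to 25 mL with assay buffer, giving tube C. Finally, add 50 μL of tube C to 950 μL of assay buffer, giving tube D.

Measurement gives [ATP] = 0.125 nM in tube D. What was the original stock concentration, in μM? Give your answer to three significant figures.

Step 1: 2-fold → factor 2
Step 2: 200 μL brought to 20 mL → factor 20000/200 = 100
Step 3: 5 mL brought to 25 mL → factor 25/5 = 5
Step 4: 50 μL + 950 μL = 1000 μL total → factor 1000/50 = 20
Overall dilution factor = 2 × 100 × 5 × 20 = 20000
Stock = 0.125 nM × 20000 = 2500 nM = 2.50 μM

2.50 μM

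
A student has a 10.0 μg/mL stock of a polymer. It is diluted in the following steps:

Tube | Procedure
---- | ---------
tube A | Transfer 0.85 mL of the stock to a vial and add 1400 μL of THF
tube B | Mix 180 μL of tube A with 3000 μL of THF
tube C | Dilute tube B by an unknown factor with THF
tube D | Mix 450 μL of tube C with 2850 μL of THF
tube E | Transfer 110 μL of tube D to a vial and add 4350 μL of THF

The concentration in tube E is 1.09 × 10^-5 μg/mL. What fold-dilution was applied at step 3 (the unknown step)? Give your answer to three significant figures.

Step 1: 0.85 mL + 1400 μL = 2.25 mL total → factor 2.25/0.85 = 2.6471
Step 2: 180 μL + 3000 μL = 3180 μL total → factor 3180/180 = 17.667
Step 3: unknown factor x
Step 4: 450 μL + 2850 μL = 3300 μL total → factor 3300/450 = 7.3333
Step 5: 110 μL + 4350 μL = 4460 μL total → factor 4460/110 = 40.545
Product of known-step factors = 13905
Overall factor = 10.0 μg/mL / (1.09 × 10^-5 μg/mL) = 9.1743 × 10^5
x = 9.1743 × 10^5 / 13905 = 66.0

66.0-fold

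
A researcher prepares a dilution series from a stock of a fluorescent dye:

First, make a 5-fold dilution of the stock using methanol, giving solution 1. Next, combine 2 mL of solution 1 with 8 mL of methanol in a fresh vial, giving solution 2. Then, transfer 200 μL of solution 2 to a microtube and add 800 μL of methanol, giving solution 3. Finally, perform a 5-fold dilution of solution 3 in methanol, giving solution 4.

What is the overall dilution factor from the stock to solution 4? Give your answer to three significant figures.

625

Step 1: 5-fold → factor 5
Step 2: 2 mL + 8 mL = 10 mL total → factor 10/2 = 5
Step 3: 200 μL + 800 μL = 1000 μL total → factor 1000/200 = 5
Step 4: 5-fold → factor 5
Overall dilution factor = 5 × 5 × 5 × 5 = 625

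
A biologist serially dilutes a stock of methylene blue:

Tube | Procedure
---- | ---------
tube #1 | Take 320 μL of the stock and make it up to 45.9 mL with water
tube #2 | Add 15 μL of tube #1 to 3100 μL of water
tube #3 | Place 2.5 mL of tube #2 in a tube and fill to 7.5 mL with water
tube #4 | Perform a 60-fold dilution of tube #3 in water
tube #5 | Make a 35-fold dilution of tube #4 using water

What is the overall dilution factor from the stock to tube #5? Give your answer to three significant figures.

Step 1: 320 μL brought to 45.9 mL → factor 45900/320 = 143.44
Step 2: 15 μL + 3100 μL = 3115 μL total → factor 3115/15 = 207.67
Step 3: 2.5 mL brought to 7.5 mL → factor 7.5/2.5 = 3
Step 4: 60-fold → factor 60
Step 5: 35-fold → factor 35
Overall dilution factor = 143.44 × 207.67 × 3 × 60 × 35 = 1.8766 × 10^8

1.88 × 10^8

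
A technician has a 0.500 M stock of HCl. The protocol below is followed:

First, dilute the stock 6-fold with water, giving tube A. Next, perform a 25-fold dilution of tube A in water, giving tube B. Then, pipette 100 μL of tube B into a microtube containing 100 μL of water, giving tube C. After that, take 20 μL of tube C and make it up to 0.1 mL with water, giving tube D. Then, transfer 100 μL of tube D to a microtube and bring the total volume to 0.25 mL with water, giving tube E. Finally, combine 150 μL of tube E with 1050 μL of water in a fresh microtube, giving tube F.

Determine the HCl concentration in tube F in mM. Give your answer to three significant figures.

Step 1: 6-fold → factor 6
Step 2: 25-fold → factor 25
Step 3: 100 μL + 100 μL = 200 μL total → factor 200/100 = 2
Step 4: 20 μL brought to 0.1 mL → factor 100/20 = 5
Step 5: 100 μL brought to 0.25 mL → factor 250/100 = 2.5
Step 6: 150 μL + 1050 μL = 1200 μL total → factor 1200/150 = 8
Overall dilution factor = 6 × 25 × 2 × 5 × 2.5 × 8 = 30000
Final = 0.500 M / 30000 = 1.667 × 10^-5 M = 0.0167 mM

0.0167 mM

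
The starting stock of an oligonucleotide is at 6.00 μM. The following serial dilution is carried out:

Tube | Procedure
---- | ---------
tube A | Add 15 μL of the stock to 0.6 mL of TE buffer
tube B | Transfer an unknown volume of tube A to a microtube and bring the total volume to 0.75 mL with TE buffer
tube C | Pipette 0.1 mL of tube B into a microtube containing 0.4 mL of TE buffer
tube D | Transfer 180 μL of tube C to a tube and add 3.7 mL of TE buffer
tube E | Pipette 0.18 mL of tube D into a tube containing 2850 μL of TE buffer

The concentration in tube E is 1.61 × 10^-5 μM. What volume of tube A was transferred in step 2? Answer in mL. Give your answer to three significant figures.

0.150 mL

Step 1: 15 μL + 0.6 mL = 615 μL total → factor 615/15 = 41
Step 2: v brought to 0.75 mL → factor = 0.75 mL/v
Step 3: 0.1 mL + 0.4 mL = 0.5 mL total → factor 0.5/0.1 = 5
Step 4: 180 μL + 3.7 mL = 3880 μL total → factor 3880/180 = 21.556
Step 5: 0.18 mL + 2850 μL = 3.03 mL total → factor 3.03/0.18 = 16.833
Product of known-step factors = 74385
Overall factor = 6.00 μM / (1.61 × 10^-5 μM) = 3.7267 × 10^5
Step-2 factor = 3.7267 × 10^5 / 74385 = 5.0101
v = 0.75 mL / 5.0101 = 0.150 mL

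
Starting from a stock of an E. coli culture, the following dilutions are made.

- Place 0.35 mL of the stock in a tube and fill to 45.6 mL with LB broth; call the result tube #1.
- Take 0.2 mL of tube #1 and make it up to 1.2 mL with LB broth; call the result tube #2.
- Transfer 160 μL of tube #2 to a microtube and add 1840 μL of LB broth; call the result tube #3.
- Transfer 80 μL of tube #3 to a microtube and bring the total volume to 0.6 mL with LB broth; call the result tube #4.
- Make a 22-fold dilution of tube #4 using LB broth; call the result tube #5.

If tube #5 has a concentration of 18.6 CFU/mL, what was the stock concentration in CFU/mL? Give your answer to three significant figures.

3.00 × 10^7 CFU/mL

Step 1: 0.35 mL brought to 45.6 mL → factor 45.6/0.35 = 130.29
Step 2: 0.2 mL brought to 1.2 mL → factor 1.2/0.2 = 6
Step 3: 160 μL + 1840 μL = 2000 μL total → factor 2000/160 = 12.5
Step 4: 80 μL brought to 0.6 mL → factor 600/80 = 7.5
Step 5: 22-fold → factor 22
Overall dilution factor = 130.29 × 6 × 12.5 × 7.5 × 22 = 1.6123 × 10^6
Stock = 18.6 CFU/mL × 1.6123 × 10^6 = 3.00 × 10^7 CFU/mL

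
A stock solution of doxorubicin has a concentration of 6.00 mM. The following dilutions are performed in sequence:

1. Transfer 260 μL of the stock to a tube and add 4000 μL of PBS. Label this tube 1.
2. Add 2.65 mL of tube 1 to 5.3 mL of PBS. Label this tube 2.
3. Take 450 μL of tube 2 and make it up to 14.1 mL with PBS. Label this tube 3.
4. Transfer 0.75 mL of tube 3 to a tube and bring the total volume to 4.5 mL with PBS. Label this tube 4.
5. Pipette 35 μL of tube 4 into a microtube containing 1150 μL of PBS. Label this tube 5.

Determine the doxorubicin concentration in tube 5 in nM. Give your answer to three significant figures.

19.2 nM

Step 1: 260 μL + 4000 μL = 4260 μL total → factor 4260/260 = 16.385
Step 2: 2.65 mL + 5.3 mL = 7.95 mL total → factor 7.95/2.65 = 3
Step 3: 450 μL brought to 14.1 mL → factor 14100/450 = 31.333
Step 4: 0.75 mL brought to 4.5 mL → factor 4.5/0.75 = 6
Step 5: 35 μL + 1150 μL = 1185 μL total → factor 1185/35 = 33.857
Overall dilution factor = 16.385 × 3 × 31.333 × 6 × 33.857 = 3.1287 × 10^5
Final = 6.00 mM / 3.1287 × 10^5 = 1.918 × 10^-5 mM = 19.2 nM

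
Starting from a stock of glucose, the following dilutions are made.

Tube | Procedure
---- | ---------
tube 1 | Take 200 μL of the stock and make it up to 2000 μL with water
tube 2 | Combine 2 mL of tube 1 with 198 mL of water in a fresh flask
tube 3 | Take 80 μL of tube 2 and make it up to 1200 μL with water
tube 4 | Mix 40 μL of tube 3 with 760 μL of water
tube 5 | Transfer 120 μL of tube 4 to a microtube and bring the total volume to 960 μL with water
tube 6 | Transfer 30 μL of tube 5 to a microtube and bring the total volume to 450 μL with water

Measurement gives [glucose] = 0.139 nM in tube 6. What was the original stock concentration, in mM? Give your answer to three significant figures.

5.00 mM

Step 1: 200 μL brought to 2000 μL → factor 2000/200 = 10
Step 2: 2 mL + 198 mL = 200 mL total → factor 200/2 = 100
Step 3: 80 μL brought to 1200 μL → factor 1200/80 = 15
Step 4: 40 μL + 760 μL = 800 μL total → factor 800/40 = 20
Step 5: 120 μL brought to 960 μL → factor 960/120 = 8
Step 6: 30 μL brought to 450 μL → factor 450/30 = 15
Overall dilution factor = 10 × 100 × 15 × 20 × 8 × 15 = 3.6 × 10^7
Stock = 0.139 nM × 3.6 × 10^7 = 5.004 × 10^6 nM = 5.00 mM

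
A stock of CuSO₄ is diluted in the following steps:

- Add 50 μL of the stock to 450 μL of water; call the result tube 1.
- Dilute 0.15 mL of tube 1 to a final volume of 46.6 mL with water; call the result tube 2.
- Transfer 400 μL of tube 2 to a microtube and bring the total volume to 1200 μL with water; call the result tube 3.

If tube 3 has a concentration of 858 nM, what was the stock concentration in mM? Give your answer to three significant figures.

8.00 mM

Step 1: 50 μL + 450 μL = 500 μL total → factor 500/50 = 10
Step 2: 0.15 mL brought to 46.6 mL → factor 46.6/0.15 = 310.67
Step 3: 400 μL brought to 1200 μL → factor 1200/400 = 3
Overall dilution factor = 10 × 310.67 × 3 = 9320
Stock = 858 nM × 9320 = 7.997 × 10^6 nM = 8.00 mM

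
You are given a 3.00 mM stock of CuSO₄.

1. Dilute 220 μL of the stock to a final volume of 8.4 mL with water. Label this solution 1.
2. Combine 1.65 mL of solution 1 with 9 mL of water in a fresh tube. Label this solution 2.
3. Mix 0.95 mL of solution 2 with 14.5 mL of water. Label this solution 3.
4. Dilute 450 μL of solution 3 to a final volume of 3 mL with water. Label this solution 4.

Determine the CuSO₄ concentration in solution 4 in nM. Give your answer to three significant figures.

Step 1: 220 μL brought to 8.4 mL → factor 8400/220 = 38.182
Step 2: 1.65 mL + 9 mL = 10.65 mL total → factor 10.65/1.65 = 6.4545
Step 3: 0.95 mL + 14.5 mL = 15.45 mL total → factor 15.45/0.95 = 16.263
Step 4: 450 μL brought to 3 mL → factor 3000/450 = 6.6667
Overall dilution factor = 38.182 × 6.4545 × 16.263 × 6.6667 = 26720
Final = 3.00 mM / 26720 = 0.0001123 mM = 112 nM

112 nM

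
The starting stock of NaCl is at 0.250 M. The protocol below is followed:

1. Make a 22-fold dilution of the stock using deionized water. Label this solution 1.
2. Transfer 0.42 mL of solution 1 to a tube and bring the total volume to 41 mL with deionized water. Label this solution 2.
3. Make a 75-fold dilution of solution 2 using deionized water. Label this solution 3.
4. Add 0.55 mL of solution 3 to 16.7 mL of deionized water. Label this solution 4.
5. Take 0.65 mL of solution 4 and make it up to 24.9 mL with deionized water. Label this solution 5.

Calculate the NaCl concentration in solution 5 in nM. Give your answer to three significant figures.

Step 1: 22-fold → factor 22
Step 2: 0.42 mL brought to 41 mL → factor 41/0.42 = 97.619
Step 3: 75-fold → factor 75
Step 4: 0.55 mL + 16.7 mL = 17.25 mL total → factor 17.25/0.55 = 31.364
Step 5: 0.65 mL brought to 24.9 mL → factor 24.9/0.65 = 38.308
Dilution factor through solution 5 = 22 × 97.619 × 75 × 31.364 × 38.308 = 1.9352 × 10^8
[solution 5] = 0.250 M / 1.9352 × 10^8 = 1.292 × 10^-9 M = 1.29 nM

1.29 nM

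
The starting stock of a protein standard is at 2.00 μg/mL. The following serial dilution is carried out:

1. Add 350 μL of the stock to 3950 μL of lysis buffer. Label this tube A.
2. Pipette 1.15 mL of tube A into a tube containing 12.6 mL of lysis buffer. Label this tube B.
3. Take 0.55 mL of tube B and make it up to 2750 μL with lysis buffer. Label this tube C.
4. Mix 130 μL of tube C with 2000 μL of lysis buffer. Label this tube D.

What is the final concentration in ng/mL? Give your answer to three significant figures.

Step 1: 350 μL + 3950 μL = 4300 μL total → factor 4300/350 = 12.286
Step 2: 1.15 mL + 12.6 mL = 13.75 mL total → factor 13.75/1.15 = 11.957
Step 3: 0.55 mL brought to 2750 μL → factor 2.75/0.55 = 5
Step 4: 130 μL + 2000 μL = 2130 μL total → factor 2130/130 = 16.385
Overall dilution factor = 12.286 × 11.957 × 5 × 16.385 = 12034
Final = 2.00 μg/mL / 12034 = 0.0001662 μg/mL = 0.166 ng/mL

0.166 ng/mL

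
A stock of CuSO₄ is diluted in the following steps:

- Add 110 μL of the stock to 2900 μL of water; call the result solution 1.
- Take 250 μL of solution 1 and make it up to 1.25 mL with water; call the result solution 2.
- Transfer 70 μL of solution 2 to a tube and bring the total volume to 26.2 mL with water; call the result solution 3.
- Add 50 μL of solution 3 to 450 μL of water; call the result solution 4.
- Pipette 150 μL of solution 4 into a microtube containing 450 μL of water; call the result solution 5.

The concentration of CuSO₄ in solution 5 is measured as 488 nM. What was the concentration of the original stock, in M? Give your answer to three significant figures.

Step 1: 110 μL + 2900 μL = 3010 μL total → factor 3010/110 = 27.364
Step 2: 250 μL brought to 1.25 mL → factor 1250/250 = 5
Step 3: 70 μL brought to 26.2 mL → factor 26200/70 = 374.29
Step 4: 50 μL + 450 μL = 500 μL total → factor 500/50 = 10
Step 5: 150 μL + 450 μL = 600 μL total → factor 600/150 = 4
Overall dilution factor = 27.364 × 5 × 374.29 × 10 × 4 = 2.0484 × 10^6
Stock = 488 nM × 2.0484 × 10^6 = 9.996 × 10^8 nM = 1.00 M

1.00 M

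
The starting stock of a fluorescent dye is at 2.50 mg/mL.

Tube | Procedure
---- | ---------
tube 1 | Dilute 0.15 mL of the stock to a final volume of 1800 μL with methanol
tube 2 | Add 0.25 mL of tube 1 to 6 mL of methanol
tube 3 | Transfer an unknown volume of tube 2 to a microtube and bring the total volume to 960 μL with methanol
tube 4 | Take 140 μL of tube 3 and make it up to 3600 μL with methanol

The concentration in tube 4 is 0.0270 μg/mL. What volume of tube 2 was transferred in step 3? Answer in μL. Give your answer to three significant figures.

80.0 μL

Step 1: 0.15 mL brought to 1800 μL → factor 1.8/0.15 = 12
Step 2: 0.25 mL + 6 mL = 6.25 mL total → factor 6.25/0.25 = 25
Step 3: v brought to 960 μL → factor = 960 μL/v
Step 4: 140 μL brought to 3600 μL → factor 3600/140 = 25.714
Product of known-step factors = 7714.3
Overall factor = 2.50 mg/mL / (0.0270 μg/mL) = 92593
Step-3 factor = 92593 / 7714.3 = 12.003
v = 960 μL / 12.003 = 80.0 μL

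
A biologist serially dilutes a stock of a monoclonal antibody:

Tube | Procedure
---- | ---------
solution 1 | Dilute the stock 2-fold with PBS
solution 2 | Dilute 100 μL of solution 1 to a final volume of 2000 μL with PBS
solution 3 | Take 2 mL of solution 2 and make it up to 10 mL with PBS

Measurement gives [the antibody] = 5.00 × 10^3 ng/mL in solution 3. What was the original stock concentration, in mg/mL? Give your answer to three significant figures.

1.00 mg/mL

Step 1: 2-fold → factor 2
Step 2: 100 μL brought to 2000 μL → factor 2000/100 = 20
Step 3: 2 mL brought to 10 mL → factor 10/2 = 5
Overall dilution factor = 2 × 20 × 5 = 200
Stock = 5.00 × 10^3 ng/mL × 200 = 1.000 × 10^6 ng/mL = 1.00 mg/mL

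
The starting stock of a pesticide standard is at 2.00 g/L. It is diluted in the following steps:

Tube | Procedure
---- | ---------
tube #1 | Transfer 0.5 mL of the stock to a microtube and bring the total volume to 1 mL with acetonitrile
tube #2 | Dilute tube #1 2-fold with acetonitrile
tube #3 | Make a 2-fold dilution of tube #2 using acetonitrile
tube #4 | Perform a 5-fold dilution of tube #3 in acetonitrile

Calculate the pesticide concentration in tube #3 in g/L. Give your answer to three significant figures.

Step 1: 0.5 mL brought to 1 mL → factor 1/0.5 = 2
Step 2: 2-fold → factor 2
Step 3: 2-fold → factor 2
Dilution factor through tube #3 = 2 × 2 × 2 = 8
[tube #3] = 2.00 g/L / 8 = 0.250 g/L

0.250 g/L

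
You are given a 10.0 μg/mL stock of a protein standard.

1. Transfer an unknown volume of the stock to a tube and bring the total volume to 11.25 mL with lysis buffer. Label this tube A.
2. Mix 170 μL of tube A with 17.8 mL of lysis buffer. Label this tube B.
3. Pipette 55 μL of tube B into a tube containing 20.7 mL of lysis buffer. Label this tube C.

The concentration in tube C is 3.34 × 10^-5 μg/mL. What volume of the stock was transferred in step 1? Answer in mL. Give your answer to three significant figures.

1.50 mL

Step 1: v brought to 11.25 mL → factor = 11.25 mL/v
Step 2: 170 μL + 17.8 mL = 17970 μL total → factor 17970/170 = 105.71
Step 3: 55 μL + 20.7 mL = 20755 μL total → factor 20755/55 = 377.36
Product of known-step factors = 39890
Overall factor = 10.0 μg/mL / (3.34 × 10^-5 μg/mL) = 2.994 × 10^5
Step-1 factor = 2.994 × 10^5 / 39890 = 7.5058
v = 11.25 mL / 7.5058 = 1.50 mL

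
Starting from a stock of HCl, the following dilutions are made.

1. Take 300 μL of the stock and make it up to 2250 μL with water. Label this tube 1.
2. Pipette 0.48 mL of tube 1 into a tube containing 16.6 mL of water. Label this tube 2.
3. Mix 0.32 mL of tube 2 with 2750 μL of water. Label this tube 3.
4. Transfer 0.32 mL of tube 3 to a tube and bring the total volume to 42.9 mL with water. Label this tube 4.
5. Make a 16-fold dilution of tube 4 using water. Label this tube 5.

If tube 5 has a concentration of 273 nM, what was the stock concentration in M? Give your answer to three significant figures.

Step 1: 300 μL brought to 2250 μL → factor 2250/300 = 7.5
Step 2: 0.48 mL + 16.6 mL = 17.08 mL total → factor 17.08/0.48 = 35.583
Step 3: 0.32 mL + 2750 μL = 3.07 mL total → factor 3.07/0.32 = 9.5938
Step 4: 0.32 mL brought to 42.9 mL → factor 42.9/0.32 = 134.06
Step 5: 16-fold → factor 16
Overall dilution factor = 7.5 × 35.583 × 9.5938 × 134.06 × 16 = 5.4919 × 10^6
Stock = 273 nM × 5.4919 × 10^6 = 1.499 × 10^9 nM = 1.50 M

1.50 M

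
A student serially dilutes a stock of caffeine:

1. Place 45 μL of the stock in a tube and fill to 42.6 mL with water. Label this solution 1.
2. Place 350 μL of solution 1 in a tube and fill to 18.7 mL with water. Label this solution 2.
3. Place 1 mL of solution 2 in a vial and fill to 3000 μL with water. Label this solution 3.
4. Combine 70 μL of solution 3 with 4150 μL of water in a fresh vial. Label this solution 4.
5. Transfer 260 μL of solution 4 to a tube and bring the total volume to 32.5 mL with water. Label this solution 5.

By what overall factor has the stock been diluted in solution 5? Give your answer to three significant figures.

Step 1: 45 μL brought to 42.6 mL → factor 42600/45 = 946.67
Step 2: 350 μL brought to 18.7 mL → factor 18700/350 = 53.429
Step 3: 1 mL brought to 3000 μL → factor 3/1 = 3
Step 4: 70 μL + 4150 μL = 4220 μL total → factor 4220/70 = 60.286
Step 5: 260 μL brought to 32.5 mL → factor 32500/260 = 125
Overall dilution factor = 946.67 × 53.429 × 3 × 60.286 × 125 = 1.1434 × 10^9

1.14 × 10^9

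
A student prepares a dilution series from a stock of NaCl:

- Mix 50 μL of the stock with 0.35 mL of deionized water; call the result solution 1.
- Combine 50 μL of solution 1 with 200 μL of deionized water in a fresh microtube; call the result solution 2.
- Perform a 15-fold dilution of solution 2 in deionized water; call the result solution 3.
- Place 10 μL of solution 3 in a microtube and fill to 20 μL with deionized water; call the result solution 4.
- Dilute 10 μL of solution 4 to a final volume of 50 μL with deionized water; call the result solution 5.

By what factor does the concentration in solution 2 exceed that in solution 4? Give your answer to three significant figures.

30.0

Step 1: 50 μL + 0.35 mL = 400 μL total → factor 400/50 = 8
Step 2: 50 μL + 200 μL = 250 μL total → factor 250/50 = 5
Step 3: 15-fold → factor 15
Step 4: 10 μL brought to 20 μL → factor 20/10 = 2
Dilution factor to solution 2 = 40; to solution 4 = 1200
[solution 2]/[solution 4] = (factor to solution 4)/(factor to solution 2) = 1200/40 = 30.0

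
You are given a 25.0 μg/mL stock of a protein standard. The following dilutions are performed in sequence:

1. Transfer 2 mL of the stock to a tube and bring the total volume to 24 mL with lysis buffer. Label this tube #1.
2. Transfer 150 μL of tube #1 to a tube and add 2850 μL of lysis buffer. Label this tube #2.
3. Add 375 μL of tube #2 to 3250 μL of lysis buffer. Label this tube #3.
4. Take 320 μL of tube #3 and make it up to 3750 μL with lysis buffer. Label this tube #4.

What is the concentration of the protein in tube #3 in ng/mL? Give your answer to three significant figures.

10.8 ng/mL

Step 1: 2 mL brought to 24 mL → factor 24/2 = 12
Step 2: 150 μL + 2850 μL = 3000 μL total → factor 3000/150 = 20
Step 3: 375 μL + 3250 μL = 3625 μL total → factor 3625/375 = 9.6667
Dilution factor through tube #3 = 12 × 20 × 9.6667 = 2320
[tube #3] = 25.0 μg/mL / 2320 = 0.01078 μg/mL = 10.8 ng/mL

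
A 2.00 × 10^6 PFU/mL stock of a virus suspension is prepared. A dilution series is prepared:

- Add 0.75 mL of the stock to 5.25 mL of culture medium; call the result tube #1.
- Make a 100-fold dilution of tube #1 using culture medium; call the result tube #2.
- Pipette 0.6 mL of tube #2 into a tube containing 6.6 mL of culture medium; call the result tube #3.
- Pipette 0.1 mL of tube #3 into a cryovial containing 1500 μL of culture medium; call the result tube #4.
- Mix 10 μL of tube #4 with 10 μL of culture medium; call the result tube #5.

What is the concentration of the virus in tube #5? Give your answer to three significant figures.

Step 1: 0.75 mL + 5.25 mL = 6 mL total → factor 6/0.75 = 8
Step 2: 100-fold → factor 100
Step 3: 0.6 mL + 6.6 mL = 7.2 mL total → factor 7.2/0.6 = 12
Step 4: 0.1 mL + 1500 μL = 1.6 mL total → factor 1.6/0.1 = 16
Step 5: 10 μL + 10 μL = 20 μL total → factor 20/10 = 2
Dilution factor through tube #5 = 8 × 100 × 12 × 16 × 2 = 3.072 × 10^5
[tube #5] = 2.00 × 10^6 PFU/mL / 3.072 × 10^5 = 6.51 PFU/mL

6.51 PFU/mL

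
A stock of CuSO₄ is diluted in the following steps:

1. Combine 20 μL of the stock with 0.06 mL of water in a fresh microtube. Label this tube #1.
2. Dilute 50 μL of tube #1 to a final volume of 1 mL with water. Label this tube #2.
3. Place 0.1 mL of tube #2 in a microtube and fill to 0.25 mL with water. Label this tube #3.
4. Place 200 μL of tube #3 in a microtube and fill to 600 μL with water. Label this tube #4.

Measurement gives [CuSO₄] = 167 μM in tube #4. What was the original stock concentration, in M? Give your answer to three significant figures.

Step 1: 20 μL + 0.06 mL = 80 μL total → factor 80/20 = 4
Step 2: 50 μL brought to 1 mL → factor 1000/50 = 20
Step 3: 0.1 mL brought to 0.25 mL → factor 0.25/0.1 = 2.5
Step 4: 200 μL brought to 600 μL → factor 600/200 = 3
Overall dilution factor = 4 × 20 × 2.5 × 3 = 600
Stock = 167 μM × 600 = 1.002 × 10^5 μM = 0.100 M

0.100 M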